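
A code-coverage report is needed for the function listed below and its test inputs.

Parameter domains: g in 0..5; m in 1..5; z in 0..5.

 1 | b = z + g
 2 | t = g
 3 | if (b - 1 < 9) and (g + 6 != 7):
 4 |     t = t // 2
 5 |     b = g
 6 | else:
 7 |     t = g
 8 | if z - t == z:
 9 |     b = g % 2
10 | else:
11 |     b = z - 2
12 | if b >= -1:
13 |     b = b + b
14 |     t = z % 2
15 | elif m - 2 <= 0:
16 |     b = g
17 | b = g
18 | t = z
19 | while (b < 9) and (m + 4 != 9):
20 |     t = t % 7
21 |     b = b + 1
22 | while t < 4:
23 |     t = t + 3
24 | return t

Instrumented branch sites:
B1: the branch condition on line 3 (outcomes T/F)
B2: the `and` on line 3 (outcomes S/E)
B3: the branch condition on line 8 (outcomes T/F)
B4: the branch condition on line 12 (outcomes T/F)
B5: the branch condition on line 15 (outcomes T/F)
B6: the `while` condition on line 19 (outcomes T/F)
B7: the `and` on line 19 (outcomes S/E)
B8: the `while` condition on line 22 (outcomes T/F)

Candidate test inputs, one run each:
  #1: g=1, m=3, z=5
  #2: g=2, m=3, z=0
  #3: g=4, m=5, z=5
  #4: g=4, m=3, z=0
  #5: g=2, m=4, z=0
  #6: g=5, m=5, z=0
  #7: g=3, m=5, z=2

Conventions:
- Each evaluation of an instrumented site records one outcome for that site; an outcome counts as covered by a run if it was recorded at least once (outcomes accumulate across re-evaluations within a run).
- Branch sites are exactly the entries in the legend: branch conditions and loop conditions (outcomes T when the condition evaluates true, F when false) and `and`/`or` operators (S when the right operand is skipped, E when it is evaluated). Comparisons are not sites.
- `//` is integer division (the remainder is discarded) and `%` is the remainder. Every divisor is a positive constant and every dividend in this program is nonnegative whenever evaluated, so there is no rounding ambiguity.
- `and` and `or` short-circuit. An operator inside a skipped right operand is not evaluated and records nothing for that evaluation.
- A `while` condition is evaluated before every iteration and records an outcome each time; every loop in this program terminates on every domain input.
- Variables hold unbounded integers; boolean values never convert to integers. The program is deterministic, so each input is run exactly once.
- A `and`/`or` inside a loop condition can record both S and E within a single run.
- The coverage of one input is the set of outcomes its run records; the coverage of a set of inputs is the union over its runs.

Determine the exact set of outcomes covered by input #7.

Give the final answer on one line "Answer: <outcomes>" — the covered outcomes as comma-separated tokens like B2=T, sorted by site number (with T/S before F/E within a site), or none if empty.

Tracing the run of input #7 (g=3, m=5, z=2):
  B2->E, B1->T, B3->F, B4->T, B7->E, B6->F, B8->T, B8->F
collecting distinct outcomes: B1=T, B2=E, B3=F, B4=T, B6=F, B7=E, B8=T, B8=F

Answer: B1=T, B2=E, B3=F, B4=T, B6=F, B7=E, B8=T, B8=F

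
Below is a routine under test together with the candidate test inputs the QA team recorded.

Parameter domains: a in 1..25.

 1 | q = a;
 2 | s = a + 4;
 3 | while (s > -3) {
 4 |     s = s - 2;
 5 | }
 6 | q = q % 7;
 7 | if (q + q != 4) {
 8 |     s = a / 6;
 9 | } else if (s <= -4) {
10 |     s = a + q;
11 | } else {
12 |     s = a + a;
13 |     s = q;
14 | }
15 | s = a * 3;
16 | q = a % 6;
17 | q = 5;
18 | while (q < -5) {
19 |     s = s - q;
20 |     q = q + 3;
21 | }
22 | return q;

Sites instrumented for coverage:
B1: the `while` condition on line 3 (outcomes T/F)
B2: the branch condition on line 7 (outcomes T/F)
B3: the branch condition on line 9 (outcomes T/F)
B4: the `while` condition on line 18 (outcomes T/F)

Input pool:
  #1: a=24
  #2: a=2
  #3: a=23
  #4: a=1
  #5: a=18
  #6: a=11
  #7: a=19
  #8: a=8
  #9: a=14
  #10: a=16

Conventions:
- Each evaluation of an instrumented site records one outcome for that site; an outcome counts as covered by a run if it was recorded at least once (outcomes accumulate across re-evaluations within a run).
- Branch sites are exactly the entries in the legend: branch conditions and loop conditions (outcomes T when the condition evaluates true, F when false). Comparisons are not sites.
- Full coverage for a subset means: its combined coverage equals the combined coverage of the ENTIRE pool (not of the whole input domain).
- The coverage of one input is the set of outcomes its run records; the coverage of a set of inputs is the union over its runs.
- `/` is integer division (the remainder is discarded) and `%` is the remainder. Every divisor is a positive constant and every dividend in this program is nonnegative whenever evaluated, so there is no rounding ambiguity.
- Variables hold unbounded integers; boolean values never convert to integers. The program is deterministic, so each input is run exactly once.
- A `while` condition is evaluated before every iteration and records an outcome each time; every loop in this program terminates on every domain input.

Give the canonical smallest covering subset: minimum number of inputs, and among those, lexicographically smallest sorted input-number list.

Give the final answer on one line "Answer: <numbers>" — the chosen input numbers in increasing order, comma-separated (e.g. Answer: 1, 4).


input #1, a=24: events B1->T, B1->T, B1->T, B1->T, B1->T, B1->T, B1->T, B1->T, B1->T, B1->T, B1->T, B1->T, B1->T, B1->T, ...; outcomes B1=T, B1=F, B2=T, B4=F
input #2, a=2: events B1->T, B1->T, B1->T, B1->T, B1->T, B1->F, B2->F, B3->T, B4->F; outcomes B1=T, B1=F, B2=F, B3=T, B4=F
input #3, a=23: events B1->T, B1->T, B1->T, B1->T, B1->T, B1->T, B1->T, B1->T, B1->T, B1->T, B1->T, B1->T, B1->T, B1->T, ...; outcomes B1=T, B1=F, B2=F, B3=F, B4=F
input #4, a=1: events B1->T, B1->T, B1->T, B1->T, B1->F, B2->T, B4->F; outcomes B1=T, B1=F, B2=T, B4=F
input #5, a=18: events B1->T, B1->T, B1->T, B1->T, B1->T, B1->T, B1->T, B1->T, B1->T, B1->T, B1->T, B1->T, B1->T, B1->F, ...; outcomes B1=T, B1=F, B2=T, B4=F
input #6, a=11: events B1->T, B1->T, B1->T, B1->T, B1->T, B1->T, B1->T, B1->T, B1->T, B1->F, B2->T, B4->F; outcomes B1=T, B1=F, B2=T, B4=F
input #7, a=19: events B1->T, B1->T, B1->T, B1->T, B1->T, B1->T, B1->T, B1->T, B1->T, B1->T, B1->T, B1->T, B1->T, B1->F, ...; outcomes B1=T, B1=F, B2=T, B4=F
input #8, a=8: events B1->T, B1->T, B1->T, B1->T, B1->T, B1->T, B1->T, B1->T, B1->F, B2->T, B4->F; outcomes B1=T, B1=F, B2=T, B4=F
input #9, a=14: events B1->T, B1->T, B1->T, B1->T, B1->T, B1->T, B1->T, B1->T, B1->T, B1->T, B1->T, B1->F, B2->T, B4->F; outcomes B1=T, B1=F, B2=T, B4=F
input #10, a=16: events B1->T, B1->T, B1->T, B1->T, B1->T, B1->T, B1->T, B1->T, B1->T, B1->T, B1->T, B1->T, B1->F, B2->F, ...; outcomes B1=T, B1=F, B2=F, B3=T, B4=F
together the pool reaches 7 outcomes: B1=T, B1=F, B2=T, B2=F, B3=T, B3=F, B4=F
size 1 is not enough: best union over all size-1 subsets is 5/7
size 2 is not enough: best union over all size-2 subsets is 6/7
size 3: inputs {1, 2, 3} cover all 7 outcomes, and no lexicographically smaller subset of this size does
Answer: 1, 2, 3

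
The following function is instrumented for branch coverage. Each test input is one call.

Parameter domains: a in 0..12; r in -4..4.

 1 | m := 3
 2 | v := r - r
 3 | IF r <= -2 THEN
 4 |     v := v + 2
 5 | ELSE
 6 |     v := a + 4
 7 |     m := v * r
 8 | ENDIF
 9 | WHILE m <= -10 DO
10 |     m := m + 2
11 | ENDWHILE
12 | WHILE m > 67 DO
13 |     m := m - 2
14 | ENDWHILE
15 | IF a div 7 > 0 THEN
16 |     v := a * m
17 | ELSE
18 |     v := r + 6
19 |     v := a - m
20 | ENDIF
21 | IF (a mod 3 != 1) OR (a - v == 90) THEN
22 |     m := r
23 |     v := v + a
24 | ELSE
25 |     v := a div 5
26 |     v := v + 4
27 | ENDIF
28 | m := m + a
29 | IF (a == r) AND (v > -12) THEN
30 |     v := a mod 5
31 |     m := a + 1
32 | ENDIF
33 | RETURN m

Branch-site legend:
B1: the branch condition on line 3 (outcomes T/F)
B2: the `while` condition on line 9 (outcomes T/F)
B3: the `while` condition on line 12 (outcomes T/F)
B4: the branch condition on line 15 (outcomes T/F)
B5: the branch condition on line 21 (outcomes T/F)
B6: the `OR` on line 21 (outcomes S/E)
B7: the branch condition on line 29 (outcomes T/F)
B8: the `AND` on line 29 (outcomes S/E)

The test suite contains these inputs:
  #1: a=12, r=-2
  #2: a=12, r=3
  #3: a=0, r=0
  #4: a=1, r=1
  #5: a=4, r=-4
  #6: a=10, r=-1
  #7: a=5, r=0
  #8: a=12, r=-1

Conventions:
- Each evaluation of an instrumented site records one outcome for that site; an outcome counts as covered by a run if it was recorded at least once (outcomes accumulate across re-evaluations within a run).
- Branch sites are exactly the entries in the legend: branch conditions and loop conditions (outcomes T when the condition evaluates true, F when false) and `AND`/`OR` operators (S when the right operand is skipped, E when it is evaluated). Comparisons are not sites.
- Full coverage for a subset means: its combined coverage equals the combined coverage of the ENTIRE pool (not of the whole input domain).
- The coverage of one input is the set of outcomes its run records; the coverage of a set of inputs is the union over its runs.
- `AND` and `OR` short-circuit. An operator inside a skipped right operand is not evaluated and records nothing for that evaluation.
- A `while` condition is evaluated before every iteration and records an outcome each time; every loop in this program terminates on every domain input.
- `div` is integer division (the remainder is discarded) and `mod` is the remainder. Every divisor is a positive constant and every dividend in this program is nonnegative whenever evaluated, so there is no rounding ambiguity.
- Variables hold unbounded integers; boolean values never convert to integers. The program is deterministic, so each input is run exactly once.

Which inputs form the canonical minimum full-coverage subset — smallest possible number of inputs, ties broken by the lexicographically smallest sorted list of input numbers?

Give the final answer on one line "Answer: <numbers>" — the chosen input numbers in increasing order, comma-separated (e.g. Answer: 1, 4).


input #1 (a=12, r=-2): events B1->T, B2->F, B3->F, B4->T, B6->S, B5->T, B8->S, B7->F; covers B1=T, B2=F, B3=F, B4=T, B5=T, B6=S, B7=F, B8=S
input #2 (a=12, r=3): events B1->F, B2->F, B3->F, B4->T, B6->S, B5->T, B8->S, B7->F; covers B1=F, B2=F, B3=F, B4=T, B5=T, B6=S, B7=F, B8=S
input #3 (a=0, r=0): events B1->F, B2->F, B3->F, B4->F, B6->S, B5->T, B8->E, B7->T; covers B1=F, B2=F, B3=F, B4=F, B5=T, B6=S, B7=T, B8=E
input #4 (a=1, r=1): events B1->F, B2->F, B3->F, B4->F, B6->E, B5->F, B8->E, B7->T; covers B1=F, B2=F, B3=F, B4=F, B5=F, B6=E, B7=T, B8=E
input #5 (a=4, r=-4): events B1->T, B2->F, B3->F, B4->F, B6->E, B5->F, B8->S, B7->F; covers B1=T, B2=F, B3=F, B4=F, B5=F, B6=E, B7=F, B8=S
input #6 (a=10, r=-1): events B1->F, B2->T, B2->T, B2->T, B2->F, B3->F, B4->T, B6->E, B5->T, B8->S, B7->F; covers B1=F, B2=T, B2=F, B3=F, B4=T, B5=T, B6=E, B7=F, B8=S
input #7 (a=5, r=0): events B1->F, B2->F, B3->F, B4->F, B6->S, B5->T, B8->S, B7->F; covers B1=F, B2=F, B3=F, B4=F, B5=T, B6=S, B7=F, B8=S
input #8 (a=12, r=-1): events B1->F, B2->T, B2->T, B2->T, B2->T, B2->F, B3->F, B4->T, B6->S, B5->T, B8->S, B7->F; covers B1=F, B2=T, B2=F, B3=F, B4=T, B5=T, B6=S, B7=F, B8=S
together the pool reaches 15 outcomes: B1=T, B1=F, B2=T, B2=F, B3=F, B4=T, B4=F, B5=T, B5=F, B6=S, B6=E, B7=T, B7=F, B8=S, B8=E
size 1 is not enough: best union over all size-1 subsets is 9/15
size 2 is not enough: best union over all size-2 subsets is 14/15
at size 3, {1, 4, 6} reaches all 15 outcomes; every lexicographically earlier size-3 subset fails
Answer: 1, 4, 6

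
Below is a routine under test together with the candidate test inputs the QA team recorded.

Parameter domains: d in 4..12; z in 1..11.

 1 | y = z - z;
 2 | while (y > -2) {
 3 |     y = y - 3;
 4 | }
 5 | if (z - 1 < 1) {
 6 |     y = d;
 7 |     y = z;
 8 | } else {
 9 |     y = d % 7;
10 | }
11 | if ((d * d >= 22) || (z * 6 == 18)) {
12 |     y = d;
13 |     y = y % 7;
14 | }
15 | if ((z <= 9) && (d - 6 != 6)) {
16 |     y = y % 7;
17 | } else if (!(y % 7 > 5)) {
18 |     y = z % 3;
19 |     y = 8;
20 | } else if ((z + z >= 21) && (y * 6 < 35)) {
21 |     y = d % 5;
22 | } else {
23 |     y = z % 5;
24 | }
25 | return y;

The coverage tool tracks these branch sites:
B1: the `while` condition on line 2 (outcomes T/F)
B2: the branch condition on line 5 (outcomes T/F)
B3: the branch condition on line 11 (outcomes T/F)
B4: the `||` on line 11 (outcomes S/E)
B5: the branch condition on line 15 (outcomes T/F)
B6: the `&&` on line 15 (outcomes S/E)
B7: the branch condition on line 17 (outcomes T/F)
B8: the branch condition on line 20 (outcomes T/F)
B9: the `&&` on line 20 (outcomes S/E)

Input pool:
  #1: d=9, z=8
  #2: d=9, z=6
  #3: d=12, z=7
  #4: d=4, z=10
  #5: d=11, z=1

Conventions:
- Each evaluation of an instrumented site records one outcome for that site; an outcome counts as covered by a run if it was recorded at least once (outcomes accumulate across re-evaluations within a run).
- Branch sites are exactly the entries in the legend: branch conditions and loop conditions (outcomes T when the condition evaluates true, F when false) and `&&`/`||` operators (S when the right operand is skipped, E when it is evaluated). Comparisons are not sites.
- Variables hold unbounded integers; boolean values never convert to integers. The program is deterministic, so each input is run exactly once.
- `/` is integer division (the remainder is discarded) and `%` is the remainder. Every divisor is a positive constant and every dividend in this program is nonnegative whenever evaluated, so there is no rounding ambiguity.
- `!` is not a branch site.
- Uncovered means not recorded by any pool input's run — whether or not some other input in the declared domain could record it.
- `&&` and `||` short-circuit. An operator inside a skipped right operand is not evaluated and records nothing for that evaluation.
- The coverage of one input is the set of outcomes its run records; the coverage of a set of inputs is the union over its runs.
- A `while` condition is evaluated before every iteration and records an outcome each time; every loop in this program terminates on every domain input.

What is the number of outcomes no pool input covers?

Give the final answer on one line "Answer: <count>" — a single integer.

test 1 (d=9, z=8) hits B1=T, B1=F, B2=F, B3=T, B4=S, B5=T, B6=E
test 2 (d=9, z=6) hits B1=T, B1=F, B2=F, B3=T, B4=S, B5=T, B6=E
test 3 (d=12, z=7) hits B1=T, B1=F, B2=F, B3=T, B4=S, B5=F, B6=E, B7=T
test 4 (d=4, z=10) hits B1=T, B1=F, B2=F, B3=F, B4=E, B5=F, B6=S, B7=T
test 5 (d=11, z=1) hits B1=T, B1=F, B2=T, B3=T, B4=S, B5=T, B6=E
union over the pool: B1=T, B1=F, B2=T, B2=F, B3=T, B3=F, B4=S, B4=E, B5=T, B5=F, B6=S, B6=E, B7=T
uncovered (5 of 18): B7=F, B8=T, B8=F, B9=S, B9=E

Answer: 5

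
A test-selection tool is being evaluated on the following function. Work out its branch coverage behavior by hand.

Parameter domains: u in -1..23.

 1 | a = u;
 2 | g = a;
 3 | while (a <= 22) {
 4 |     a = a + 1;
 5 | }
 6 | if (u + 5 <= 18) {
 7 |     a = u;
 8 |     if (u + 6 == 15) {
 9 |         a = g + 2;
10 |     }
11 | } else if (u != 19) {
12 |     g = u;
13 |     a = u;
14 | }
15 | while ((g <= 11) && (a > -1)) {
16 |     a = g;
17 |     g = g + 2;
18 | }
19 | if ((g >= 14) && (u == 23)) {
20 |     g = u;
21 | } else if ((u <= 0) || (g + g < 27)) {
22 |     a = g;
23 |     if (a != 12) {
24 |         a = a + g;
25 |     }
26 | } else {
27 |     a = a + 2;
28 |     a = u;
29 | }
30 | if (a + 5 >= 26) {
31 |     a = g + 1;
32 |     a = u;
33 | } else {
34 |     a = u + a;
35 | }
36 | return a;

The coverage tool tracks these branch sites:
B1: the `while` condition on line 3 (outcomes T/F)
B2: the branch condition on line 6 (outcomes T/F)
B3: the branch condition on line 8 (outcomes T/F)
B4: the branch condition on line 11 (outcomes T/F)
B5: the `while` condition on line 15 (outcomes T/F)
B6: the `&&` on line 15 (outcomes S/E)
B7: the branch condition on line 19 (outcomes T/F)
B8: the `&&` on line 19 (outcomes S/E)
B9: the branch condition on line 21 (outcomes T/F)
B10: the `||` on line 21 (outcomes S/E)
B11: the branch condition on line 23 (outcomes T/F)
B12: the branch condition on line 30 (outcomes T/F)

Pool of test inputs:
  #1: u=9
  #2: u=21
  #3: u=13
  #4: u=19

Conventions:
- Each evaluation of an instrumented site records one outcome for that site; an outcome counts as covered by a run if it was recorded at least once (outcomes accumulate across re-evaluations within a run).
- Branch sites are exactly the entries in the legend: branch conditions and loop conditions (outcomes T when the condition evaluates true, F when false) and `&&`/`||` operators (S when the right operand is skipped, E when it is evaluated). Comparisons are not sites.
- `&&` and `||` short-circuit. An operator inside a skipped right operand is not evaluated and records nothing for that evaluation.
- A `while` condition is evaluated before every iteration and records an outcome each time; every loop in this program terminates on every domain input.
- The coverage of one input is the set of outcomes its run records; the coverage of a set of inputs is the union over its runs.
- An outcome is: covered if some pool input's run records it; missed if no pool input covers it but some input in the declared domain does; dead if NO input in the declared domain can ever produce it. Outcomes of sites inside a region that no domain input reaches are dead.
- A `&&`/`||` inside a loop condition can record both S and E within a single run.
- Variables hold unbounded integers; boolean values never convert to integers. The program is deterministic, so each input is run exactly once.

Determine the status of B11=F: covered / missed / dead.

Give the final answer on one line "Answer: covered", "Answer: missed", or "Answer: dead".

no pool input records B11=F
but domain input (u=0) does record it -> reachable, so missed

Answer: missed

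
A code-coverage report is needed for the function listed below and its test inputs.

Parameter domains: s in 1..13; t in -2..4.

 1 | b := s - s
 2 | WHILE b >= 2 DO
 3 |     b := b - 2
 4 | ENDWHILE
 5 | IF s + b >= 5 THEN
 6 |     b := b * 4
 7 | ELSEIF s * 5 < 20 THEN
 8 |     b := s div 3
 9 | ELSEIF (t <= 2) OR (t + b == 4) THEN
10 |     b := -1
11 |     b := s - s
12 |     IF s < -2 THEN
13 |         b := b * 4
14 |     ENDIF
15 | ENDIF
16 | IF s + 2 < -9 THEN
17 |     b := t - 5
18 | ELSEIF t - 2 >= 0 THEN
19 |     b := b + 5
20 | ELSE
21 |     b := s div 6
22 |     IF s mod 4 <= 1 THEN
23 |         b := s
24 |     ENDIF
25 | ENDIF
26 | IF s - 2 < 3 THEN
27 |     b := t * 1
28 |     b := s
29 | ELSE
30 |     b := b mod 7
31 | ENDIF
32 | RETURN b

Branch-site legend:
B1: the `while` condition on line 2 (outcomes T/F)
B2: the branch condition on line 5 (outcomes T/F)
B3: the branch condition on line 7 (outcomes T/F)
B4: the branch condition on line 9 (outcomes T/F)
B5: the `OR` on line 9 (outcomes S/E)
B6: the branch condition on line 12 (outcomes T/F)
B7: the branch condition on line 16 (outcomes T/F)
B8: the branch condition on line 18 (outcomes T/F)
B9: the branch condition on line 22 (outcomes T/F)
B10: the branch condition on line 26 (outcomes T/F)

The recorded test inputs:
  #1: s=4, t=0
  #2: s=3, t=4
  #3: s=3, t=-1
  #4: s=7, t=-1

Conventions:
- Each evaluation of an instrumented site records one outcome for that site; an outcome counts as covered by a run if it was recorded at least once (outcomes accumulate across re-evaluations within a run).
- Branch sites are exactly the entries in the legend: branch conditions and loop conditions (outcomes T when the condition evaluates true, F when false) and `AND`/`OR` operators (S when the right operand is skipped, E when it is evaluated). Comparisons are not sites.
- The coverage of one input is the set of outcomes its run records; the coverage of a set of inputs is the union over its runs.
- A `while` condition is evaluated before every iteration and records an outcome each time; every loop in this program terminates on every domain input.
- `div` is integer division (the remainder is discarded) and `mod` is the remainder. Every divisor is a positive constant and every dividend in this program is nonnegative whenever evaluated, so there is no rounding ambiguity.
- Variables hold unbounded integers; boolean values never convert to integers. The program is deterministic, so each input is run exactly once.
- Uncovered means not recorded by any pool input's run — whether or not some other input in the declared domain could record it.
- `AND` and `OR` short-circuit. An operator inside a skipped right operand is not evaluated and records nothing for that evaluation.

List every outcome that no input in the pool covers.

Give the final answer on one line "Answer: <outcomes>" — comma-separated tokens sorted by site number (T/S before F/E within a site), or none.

run #1 (s=4, t=0) records B1=F, B2=F, B3=F, B4=T, B5=S, B6=F, B7=F, B8=F, B9=T, B10=T
run #2 (s=3, t=4) records B1=F, B2=F, B3=T, B7=F, B8=T, B10=T
run #3 (s=3, t=-1) records B1=F, B2=F, B3=T, B7=F, B8=F, B9=F, B10=T
run #4 (s=7, t=-1) records B1=F, B2=T, B7=F, B8=F, B9=F, B10=F
union over the pool: B1=F, B2=T, B2=F, B3=T, B3=F, B4=T, B5=S, B6=F, B7=F, B8=T, B8=F, B9=T, B9=F, B10=T, B10=F
uncovered (5 of 20): B1=T, B4=F, B5=E, B6=T, B7=T

Answer: B1=T, B4=F, B5=E, B6=T, B7=T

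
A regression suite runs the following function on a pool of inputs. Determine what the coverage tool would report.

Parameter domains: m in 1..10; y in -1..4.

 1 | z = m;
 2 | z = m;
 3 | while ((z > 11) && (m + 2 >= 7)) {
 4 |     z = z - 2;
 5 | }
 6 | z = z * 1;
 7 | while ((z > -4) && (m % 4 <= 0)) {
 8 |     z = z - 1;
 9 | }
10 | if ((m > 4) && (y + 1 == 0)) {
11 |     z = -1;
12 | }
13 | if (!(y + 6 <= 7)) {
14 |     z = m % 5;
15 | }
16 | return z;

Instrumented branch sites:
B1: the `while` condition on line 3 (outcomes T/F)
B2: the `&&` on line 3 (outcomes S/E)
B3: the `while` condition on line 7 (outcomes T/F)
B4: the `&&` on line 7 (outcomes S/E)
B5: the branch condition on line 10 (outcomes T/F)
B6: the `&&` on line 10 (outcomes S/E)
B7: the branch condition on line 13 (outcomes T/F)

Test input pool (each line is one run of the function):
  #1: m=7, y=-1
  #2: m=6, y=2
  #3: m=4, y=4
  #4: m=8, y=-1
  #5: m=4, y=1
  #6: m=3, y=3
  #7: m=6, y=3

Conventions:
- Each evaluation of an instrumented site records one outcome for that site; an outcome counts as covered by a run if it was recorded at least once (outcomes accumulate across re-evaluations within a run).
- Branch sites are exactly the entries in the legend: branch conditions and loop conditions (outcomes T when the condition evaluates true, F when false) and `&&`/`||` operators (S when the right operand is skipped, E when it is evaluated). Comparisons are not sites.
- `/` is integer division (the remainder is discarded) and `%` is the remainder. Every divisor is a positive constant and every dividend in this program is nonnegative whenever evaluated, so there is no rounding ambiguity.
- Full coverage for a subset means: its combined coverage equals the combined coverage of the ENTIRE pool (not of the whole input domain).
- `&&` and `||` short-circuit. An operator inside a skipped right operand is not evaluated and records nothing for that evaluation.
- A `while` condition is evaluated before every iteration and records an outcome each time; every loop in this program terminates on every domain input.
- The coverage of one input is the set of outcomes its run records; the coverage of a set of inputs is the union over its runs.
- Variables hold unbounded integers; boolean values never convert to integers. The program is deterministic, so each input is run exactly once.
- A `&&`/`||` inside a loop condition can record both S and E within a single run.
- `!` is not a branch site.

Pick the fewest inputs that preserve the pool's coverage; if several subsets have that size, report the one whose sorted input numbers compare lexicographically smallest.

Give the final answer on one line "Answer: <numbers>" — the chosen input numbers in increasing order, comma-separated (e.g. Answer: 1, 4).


run #1 (m=7, y=-1) records B1=F, B2=S, B3=F, B4=E, B5=T, B6=E, B7=F
run #2 (m=6, y=2) records B1=F, B2=S, B3=F, B4=E, B5=F, B6=E, B7=T
run #3 (m=4, y=4) records B1=F, B2=S, B3=T, B3=F, B4=S, B4=E, B5=F, B6=S, B7=T
run #4 (m=8, y=-1) records B1=F, B2=S, B3=T, B3=F, B4=S, B4=E, B5=T, B6=E, B7=F
run #5 (m=4, y=1) records B1=F, B2=S, B3=T, B3=F, B4=S, B4=E, B5=F, B6=S, B7=F
run #6 (m=3, y=3) records B1=F, B2=S, B3=F, B4=E, B5=F, B6=S, B7=T
run #7 (m=6, y=3) records B1=F, B2=S, B3=F, B4=E, B5=F, B6=E, B7=T
pool-wide coverage (12 outcomes): B1=F, B2=S, B3=T, B3=F, B4=S, B4=E, B5=T, B5=F, B6=S, B6=E, B7=T, B7=F
size 1 is not enough: best union over all size-1 subsets is 9/12
inputs {1, 3} (size 2) cover everything; no size-2 subset with a lexicographically smaller index list covers all 12
Answer: 1, 3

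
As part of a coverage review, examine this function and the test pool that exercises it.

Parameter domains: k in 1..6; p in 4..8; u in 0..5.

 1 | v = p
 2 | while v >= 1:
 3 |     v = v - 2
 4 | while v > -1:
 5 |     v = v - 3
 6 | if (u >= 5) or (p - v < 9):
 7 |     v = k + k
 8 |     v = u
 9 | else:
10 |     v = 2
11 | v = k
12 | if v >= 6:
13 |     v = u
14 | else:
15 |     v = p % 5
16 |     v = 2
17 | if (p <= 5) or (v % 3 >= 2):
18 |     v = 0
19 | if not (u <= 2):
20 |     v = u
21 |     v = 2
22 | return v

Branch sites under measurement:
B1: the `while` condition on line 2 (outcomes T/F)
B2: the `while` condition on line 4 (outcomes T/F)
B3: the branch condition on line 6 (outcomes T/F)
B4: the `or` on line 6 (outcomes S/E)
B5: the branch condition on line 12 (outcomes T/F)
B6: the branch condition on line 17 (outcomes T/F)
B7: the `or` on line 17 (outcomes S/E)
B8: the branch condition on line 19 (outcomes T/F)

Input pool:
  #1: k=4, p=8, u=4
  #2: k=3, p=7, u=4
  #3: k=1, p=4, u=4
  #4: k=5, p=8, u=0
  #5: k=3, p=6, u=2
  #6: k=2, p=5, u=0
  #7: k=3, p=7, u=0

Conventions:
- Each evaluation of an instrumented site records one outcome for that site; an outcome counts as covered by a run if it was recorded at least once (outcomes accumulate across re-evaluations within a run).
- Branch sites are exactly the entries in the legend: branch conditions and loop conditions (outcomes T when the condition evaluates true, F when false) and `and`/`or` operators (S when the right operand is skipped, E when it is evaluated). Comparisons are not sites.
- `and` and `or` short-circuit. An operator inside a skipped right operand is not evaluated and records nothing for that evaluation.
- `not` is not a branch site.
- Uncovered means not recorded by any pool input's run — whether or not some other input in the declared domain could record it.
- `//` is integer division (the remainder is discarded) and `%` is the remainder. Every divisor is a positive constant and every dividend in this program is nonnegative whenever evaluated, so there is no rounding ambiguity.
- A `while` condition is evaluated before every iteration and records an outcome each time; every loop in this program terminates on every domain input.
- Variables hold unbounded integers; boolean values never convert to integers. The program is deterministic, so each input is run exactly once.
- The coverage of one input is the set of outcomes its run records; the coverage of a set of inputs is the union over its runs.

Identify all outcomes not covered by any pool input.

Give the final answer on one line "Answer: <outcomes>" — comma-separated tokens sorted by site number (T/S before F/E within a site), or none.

input #1, k=4, p=8, u=4: events B1->T, B1->T, B1->T, B1->T, B1->F, B2->T, B2->F, B4->E, B3->F, B5->F, B7->E, B6->T, B8->T; outcomes B1=T, B1=F, B2=T, B2=F, B3=F, B4=E, B5=F, B6=T, B7=E, B8=T
input #2, k=3, p=7, u=4: events B1->T, B1->T, B1->T, B1->T, B1->F, B2->F, B4->E, B3->T, B5->F, B7->E, B6->T, B8->T; outcomes B1=T, B1=F, B2=F, B3=T, B4=E, B5=F, B6=T, B7=E, B8=T
input #3, k=1, p=4, u=4: events B1->T, B1->T, B1->F, B2->T, B2->F, B4->E, B3->T, B5->F, B7->S, B6->T, B8->T; outcomes B1=T, B1=F, B2=T, B2=F, B3=T, B4=E, B5=F, B6=T, B7=S, B8=T
input #4, k=5, p=8, u=0: events B1->T, B1->T, B1->T, B1->T, B1->F, B2->T, B2->F, B4->E, B3->F, B5->F, B7->E, B6->T, B8->F; outcomes B1=T, B1=F, B2=T, B2=F, B3=F, B4=E, B5=F, B6=T, B7=E, B8=F
input #5, k=3, p=6, u=2: events B1->T, B1->T, B1->T, B1->F, B2->T, B2->F, B4->E, B3->F, B5->F, B7->E, B6->T, B8->F; outcomes B1=T, B1=F, B2=T, B2=F, B3=F, B4=E, B5=F, B6=T, B7=E, B8=F
input #6, k=2, p=5, u=0: events B1->T, B1->T, B1->T, B1->F, B2->F, B4->E, B3->T, B5->F, B7->S, B6->T, B8->F; outcomes B1=T, B1=F, B2=F, B3=T, B4=E, B5=F, B6=T, B7=S, B8=F
input #7, k=3, p=7, u=0: events B1->T, B1->T, B1->T, B1->T, B1->F, B2->F, B4->E, B3->T, B5->F, B7->E, B6->T, B8->F; outcomes B1=T, B1=F, B2=F, B3=T, B4=E, B5=F, B6=T, B7=E, B8=F
union over the pool: B1=T, B1=F, B2=T, B2=F, B3=T, B3=F, B4=E, B5=F, B6=T, B7=S, B7=E, B8=T, B8=F
uncovered (3 of 16): B4=S, B5=T, B6=F

Answer: B4=S, B5=T, B6=F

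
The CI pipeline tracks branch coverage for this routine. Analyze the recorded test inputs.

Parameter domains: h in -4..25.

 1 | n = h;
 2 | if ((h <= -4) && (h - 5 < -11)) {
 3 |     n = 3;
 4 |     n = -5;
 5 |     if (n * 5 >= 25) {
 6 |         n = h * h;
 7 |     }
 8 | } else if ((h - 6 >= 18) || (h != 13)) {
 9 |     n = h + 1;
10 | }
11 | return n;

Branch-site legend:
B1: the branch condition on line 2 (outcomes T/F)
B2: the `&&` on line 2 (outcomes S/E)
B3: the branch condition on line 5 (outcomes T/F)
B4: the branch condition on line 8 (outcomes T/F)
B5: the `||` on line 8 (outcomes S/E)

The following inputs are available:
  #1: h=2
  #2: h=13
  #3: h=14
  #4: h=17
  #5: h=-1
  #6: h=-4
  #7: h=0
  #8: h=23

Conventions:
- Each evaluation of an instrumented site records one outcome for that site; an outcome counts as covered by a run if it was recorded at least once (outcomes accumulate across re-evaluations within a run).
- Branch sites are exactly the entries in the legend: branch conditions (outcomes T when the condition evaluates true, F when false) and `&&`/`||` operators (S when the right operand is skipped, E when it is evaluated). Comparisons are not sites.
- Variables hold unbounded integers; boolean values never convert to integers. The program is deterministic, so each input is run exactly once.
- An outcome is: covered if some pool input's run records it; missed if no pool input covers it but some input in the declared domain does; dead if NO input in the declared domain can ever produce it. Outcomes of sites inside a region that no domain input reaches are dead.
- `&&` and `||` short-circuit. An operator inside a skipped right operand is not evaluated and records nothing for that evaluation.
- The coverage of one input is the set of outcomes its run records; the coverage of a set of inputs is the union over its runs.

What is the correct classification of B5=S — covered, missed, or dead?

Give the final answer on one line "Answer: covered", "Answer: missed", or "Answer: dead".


no pool input records B5=S
but domain input (h=24) does record it -> reachable, so missed
Answer: missed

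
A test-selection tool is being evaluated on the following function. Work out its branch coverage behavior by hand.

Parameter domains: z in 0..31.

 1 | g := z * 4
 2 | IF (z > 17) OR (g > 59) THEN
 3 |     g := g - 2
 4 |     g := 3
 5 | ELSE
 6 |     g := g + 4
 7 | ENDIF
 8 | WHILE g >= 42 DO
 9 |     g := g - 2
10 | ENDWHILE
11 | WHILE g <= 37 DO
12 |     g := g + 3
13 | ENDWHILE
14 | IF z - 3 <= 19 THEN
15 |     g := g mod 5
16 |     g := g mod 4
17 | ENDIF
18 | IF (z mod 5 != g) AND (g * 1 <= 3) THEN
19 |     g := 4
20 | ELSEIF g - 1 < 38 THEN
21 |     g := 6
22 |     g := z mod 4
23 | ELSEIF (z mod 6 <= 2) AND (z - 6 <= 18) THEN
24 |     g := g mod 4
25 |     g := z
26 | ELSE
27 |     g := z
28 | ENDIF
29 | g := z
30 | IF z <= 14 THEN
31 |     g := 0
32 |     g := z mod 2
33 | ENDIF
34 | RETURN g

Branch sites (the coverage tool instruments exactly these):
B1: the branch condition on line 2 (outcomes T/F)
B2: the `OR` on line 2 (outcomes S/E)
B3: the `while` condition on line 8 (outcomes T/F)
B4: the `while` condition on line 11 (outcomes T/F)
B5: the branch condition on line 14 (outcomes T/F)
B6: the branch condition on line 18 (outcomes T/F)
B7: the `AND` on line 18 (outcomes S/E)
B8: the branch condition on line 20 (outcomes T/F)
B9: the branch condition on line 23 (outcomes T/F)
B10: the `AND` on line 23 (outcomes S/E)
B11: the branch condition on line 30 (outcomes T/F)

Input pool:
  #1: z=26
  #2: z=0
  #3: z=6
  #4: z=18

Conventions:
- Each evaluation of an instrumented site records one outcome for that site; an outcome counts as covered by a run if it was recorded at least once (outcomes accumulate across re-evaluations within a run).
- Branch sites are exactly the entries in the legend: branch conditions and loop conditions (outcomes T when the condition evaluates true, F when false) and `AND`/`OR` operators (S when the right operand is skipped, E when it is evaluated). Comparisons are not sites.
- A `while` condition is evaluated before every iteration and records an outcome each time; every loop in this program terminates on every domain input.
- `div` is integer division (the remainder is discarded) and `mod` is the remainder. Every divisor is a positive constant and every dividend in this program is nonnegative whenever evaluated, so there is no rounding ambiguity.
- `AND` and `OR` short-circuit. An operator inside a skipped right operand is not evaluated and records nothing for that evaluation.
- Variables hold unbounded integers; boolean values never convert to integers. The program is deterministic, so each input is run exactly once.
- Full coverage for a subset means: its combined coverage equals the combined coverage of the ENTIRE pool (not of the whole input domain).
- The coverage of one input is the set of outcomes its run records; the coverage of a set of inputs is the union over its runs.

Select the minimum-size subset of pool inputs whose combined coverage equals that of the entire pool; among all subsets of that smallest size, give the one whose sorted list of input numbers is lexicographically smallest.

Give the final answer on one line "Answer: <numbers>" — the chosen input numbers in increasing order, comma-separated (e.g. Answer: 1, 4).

test 1 (z=26) fires B2->S, B1->T, B3->F, B4->T, B4->T, B4->T, B4->T, B4->T, B4->T, B4->T, B4->T, B4->T, B4->T, B4->T, ...; hits B1=T, B2=S, B3=F, B4=T, B4=F, B5=F, B6=F, B7=E, B8=F, B9=F, B10=E, B11=F
test 2 (z=0) fires B2->E, B1->F, B3->F, B4->T, B4->T, B4->T, B4->T, B4->T, B4->T, B4->T, B4->T, B4->T, B4->T, B4->T, ...; hits B1=F, B2=E, B3=F, B4=T, B4=F, B5=T, B6=F, B7=S, B8=T, B11=T
test 3 (z=6) fires B2->E, B1->F, B3->F, B4->T, B4->T, B4->T, B4->T, B4->F, B5->T, B7->E, B6->T, B11->T; hits B1=F, B2=E, B3=F, B4=T, B4=F, B5=T, B6=T, B7=E, B11=T
test 4 (z=18) fires B2->S, B1->T, B3->F, B4->T, B4->T, B4->T, B4->T, B4->T, B4->T, B4->T, B4->T, B4->T, B4->T, B4->T, ...; hits B1=T, B2=S, B3=F, B4=T, B4=F, B5=T, B6=T, B7=E, B11=F
pool-wide coverage (19 outcomes): B1=T, B1=F, B2=S, B2=E, B3=F, B4=T, B4=F, B5=T, B5=F, B6=T, B6=F, B7=S, B7=E, B8=T, B8=F, B9=F, B10=E, B11=T, B11=F
size 1 is not enough: best union over all size-1 subsets is 12/19
size 2 is not enough: best union over all size-2 subsets is 18/19
the canonical winner is {1, 2, 3}: size 3, full 19-outcome coverage, earliest index list among size-3 covers

Answer: 1, 2, 3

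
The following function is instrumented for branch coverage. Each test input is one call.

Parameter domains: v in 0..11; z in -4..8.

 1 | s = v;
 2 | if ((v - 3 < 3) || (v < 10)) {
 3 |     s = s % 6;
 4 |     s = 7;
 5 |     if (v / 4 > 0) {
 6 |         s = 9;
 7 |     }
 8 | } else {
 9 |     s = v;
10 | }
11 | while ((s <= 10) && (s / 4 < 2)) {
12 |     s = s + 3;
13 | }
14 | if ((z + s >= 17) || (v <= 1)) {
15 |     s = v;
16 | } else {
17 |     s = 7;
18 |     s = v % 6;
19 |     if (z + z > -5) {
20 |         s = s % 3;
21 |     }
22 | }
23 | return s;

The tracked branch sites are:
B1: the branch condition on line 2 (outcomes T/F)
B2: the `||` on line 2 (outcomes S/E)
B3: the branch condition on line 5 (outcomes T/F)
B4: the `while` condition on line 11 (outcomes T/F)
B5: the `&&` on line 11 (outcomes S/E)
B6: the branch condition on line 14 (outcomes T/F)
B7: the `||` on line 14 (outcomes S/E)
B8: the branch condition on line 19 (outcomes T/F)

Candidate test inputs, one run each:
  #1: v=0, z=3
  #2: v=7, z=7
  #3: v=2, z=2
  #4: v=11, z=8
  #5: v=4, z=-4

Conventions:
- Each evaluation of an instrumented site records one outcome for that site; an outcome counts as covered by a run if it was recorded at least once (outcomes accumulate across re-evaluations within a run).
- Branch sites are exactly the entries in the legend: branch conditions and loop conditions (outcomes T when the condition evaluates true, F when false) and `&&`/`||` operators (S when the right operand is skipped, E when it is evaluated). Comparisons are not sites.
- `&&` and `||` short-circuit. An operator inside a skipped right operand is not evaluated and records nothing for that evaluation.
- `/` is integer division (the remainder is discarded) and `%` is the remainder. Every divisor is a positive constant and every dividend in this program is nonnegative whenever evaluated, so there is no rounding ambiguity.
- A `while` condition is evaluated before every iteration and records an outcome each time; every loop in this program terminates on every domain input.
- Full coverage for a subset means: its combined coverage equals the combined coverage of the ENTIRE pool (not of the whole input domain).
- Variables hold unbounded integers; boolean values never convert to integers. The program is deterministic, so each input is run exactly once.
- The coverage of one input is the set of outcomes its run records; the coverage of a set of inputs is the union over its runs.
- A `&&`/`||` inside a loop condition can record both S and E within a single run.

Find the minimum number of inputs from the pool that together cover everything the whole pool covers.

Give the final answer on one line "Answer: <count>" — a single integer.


test 1 (v=0, z=3) fires B2->S, B1->T, B3->F, B5->E, B4->T, B5->E, B4->F, B7->E, B6->T; hits B1=T, B2=S, B3=F, B4=T, B4=F, B5=E, B6=T, B7=E
test 2 (v=7, z=7) fires B2->E, B1->T, B3->T, B5->E, B4->F, B7->E, B6->F, B8->T; hits B1=T, B2=E, B3=T, B4=F, B5=E, B6=F, B7=E, B8=T
test 3 (v=2, z=2) fires B2->S, B1->T, B3->F, B5->E, B4->T, B5->E, B4->F, B7->E, B6->F, B8->T; hits B1=T, B2=S, B3=F, B4=T, B4=F, B5=E, B6=F, B7=E, B8=T
test 4 (v=11, z=8) fires B2->E, B1->F, B5->S, B4->F, B7->S, B6->T; hits B1=F, B2=E, B4=F, B5=S, B6=T, B7=S
test 5 (v=4, z=-4) fires B2->S, B1->T, B3->T, B5->E, B4->F, B7->E, B6->F, B8->F; hits B1=T, B2=S, B3=T, B4=F, B5=E, B6=F, B7=E, B8=F
pool-wide coverage (16 outcomes): B1=T, B1=F, B2=S, B2=E, B3=T, B3=F, B4=T, B4=F, B5=S, B5=E, B6=T, B6=F, B7=S, B7=E, B8=T, B8=F
no size-1 subset reaches all 16 outcomes (best union: 9/16)
no size-2 subset reaches all 16 outcomes (best union: 14/16)
size 3: inputs {3, 4, 5} cover all 16 outcomes, and no lexicographically smaller subset of this size does
Answer: 3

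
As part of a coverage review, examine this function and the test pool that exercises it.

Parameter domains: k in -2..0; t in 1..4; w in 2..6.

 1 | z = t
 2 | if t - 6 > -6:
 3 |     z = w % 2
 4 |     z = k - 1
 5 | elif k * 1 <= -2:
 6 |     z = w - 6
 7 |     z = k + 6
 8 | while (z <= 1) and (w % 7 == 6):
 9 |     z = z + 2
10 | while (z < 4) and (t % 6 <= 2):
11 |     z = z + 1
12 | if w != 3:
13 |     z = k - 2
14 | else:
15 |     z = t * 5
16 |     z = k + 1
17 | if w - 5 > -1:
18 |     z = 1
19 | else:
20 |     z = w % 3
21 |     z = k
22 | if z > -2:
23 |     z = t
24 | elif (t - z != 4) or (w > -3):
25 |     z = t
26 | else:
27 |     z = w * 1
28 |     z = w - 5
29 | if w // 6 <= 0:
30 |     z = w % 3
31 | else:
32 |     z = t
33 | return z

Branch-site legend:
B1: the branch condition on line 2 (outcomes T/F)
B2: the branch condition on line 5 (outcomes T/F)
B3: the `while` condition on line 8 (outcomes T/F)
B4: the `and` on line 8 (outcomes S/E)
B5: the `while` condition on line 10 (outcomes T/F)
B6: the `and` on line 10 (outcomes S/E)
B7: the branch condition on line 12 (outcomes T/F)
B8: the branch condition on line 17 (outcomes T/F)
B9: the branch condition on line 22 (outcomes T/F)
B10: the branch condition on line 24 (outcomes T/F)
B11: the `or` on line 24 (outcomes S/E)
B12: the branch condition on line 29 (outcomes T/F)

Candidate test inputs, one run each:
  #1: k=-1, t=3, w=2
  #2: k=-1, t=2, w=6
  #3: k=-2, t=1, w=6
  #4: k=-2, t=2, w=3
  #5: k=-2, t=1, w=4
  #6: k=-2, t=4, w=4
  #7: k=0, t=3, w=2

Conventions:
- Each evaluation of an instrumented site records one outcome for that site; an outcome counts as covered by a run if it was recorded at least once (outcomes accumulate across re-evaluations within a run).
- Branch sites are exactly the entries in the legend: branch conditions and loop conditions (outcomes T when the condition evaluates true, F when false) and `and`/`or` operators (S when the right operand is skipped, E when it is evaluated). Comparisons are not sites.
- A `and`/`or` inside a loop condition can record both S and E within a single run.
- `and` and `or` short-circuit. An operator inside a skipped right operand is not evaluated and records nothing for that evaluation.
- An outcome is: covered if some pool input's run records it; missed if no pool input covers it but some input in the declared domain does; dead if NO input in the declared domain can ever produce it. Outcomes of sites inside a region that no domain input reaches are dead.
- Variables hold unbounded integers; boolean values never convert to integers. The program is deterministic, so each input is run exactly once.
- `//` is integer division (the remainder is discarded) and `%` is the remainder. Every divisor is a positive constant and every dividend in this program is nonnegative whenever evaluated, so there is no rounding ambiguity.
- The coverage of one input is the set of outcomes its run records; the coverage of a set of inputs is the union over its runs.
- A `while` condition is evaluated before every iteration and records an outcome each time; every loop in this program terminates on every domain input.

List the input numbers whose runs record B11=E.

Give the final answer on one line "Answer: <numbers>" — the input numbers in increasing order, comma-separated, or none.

input #1 (k=-1, t=3, w=2): does not produce B11=E
input #2 (k=-1, t=2, w=6): does not produce B11=E
input #3 (k=-2, t=1, w=6): does not produce B11=E
input #4 (k=-2, t=2, w=3): produces B11=E
input #5 (k=-2, t=1, w=4): does not produce B11=E
input #6 (k=-2, t=4, w=4): does not produce B11=E
input #7 (k=0, t=3, w=2): does not produce B11=E

Answer: 4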